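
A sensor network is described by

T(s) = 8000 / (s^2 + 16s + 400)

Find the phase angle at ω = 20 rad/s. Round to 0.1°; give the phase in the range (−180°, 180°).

-90.0°

At s = jω = j20:
quadratic: (j20)² + 16·j20 + 400 = 0 + j320 → |·| ≈ 320, ∠ ≈ 90.00°
∠T = 0.00° − 90.00° = -90.00°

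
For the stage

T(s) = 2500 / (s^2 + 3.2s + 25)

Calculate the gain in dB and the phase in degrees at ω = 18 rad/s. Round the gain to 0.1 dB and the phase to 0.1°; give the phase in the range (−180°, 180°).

At s = jω = j18:
quadratic: (j18)² + 3.2·j18 + 25 = -299 + j57.6 → |·| ≈ 304.5, ∠ ≈ 169.10°
|T| = 2500 / 304.5 ≈ 8.2102
Gain = 20 log₁₀(8.2102) ≈ 18.29 dB
∠T = 0.00° − 169.10° = -169.10°

18.3 dB, -169.1°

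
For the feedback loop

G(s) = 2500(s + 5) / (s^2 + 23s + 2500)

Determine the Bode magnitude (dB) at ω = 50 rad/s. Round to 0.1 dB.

40.8 dB

At s = jω = j50:
zero (s+5): 5 + j50 → |·| = √(5²+50²) = √2525 ≈ 50.249, ∠ = arctan(50/5) ≈ 84.29°
quadratic: (j50)² + 23·j50 + 2500 = 0 + j1150 → |·| ≈ 1150, ∠ ≈ 90.00°
|G| = 2500 · 50.249 / 1150 ≈ 109.24
Gain = 20 log₁₀(109.24) ≈ 40.77 dB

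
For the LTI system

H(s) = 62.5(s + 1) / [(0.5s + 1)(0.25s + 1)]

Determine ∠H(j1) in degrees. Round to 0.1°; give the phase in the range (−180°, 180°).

4.4°

At ω = 1 rad/s:
zero (1 + j1·1) = 1 + j1 → |·| ≈ 1.4142, ∠ ≈ 45.00°
pole (1 + j1·0.5) = 1 + j0.5 → |·| ≈ 1.118, ∠ ≈ 26.57°
pole (1 + j1·0.25) = 1 + j0.25 → |·| ≈ 1.0308, ∠ ≈ 14.04°
∠H = (45.00°) − (26.57° + 14.04°) = 4.39°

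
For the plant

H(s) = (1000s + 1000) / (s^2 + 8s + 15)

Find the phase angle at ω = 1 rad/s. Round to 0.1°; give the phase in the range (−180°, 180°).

15.3°

Substitute s = j1:
Numerator: 1000(j1) + 1000 = 1000 + j1000
Denominator: (j1)^2 + 8(j1) + 15 = 14 + j8
|N| = √(1000² + 1000²) ≈ 1414.2, ∠N ≈ 45.00°
|D| = √(14² + 8²) ≈ 16.125, ∠D ≈ 29.74°
∠H = 45.00° − 29.74° = 15.26°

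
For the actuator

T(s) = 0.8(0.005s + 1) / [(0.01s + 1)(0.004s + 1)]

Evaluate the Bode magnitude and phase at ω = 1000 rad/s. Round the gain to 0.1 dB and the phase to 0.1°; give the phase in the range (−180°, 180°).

-20.1 dB, -81.6°

At ω = 1000 rad/s:
zero (1 + j1000·0.005) = 1 + j5 → |·| ≈ 5.099, ∠ ≈ 78.69°
pole (1 + j1000·0.01) = 1 + j10 → |·| ≈ 10.05, ∠ ≈ 84.29°
pole (1 + j1000·0.004) = 1 + j4 → |·| ≈ 4.1231, ∠ ≈ 75.96°
|T| = 0.8 · 5.099 / (10.05 · 4.1231) ≈ 0.098443
Gain = 20 log₁₀(0.098443) ≈ -20.14 dB
∠T = (78.69°) − (84.29° + 75.96°) = -81.56°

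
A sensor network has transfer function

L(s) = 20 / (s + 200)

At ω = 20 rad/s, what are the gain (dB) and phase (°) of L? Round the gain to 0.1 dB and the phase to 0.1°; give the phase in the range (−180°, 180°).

Substitute s = j20:
Numerator: 20 = 20 + j0
Denominator: (j20) + 200 = 200 + j20
|N| = √(20² + 0²) ≈ 20, ∠N ≈ 0.00°
|D| = √(200² + 20²) ≈ 201, ∠D ≈ 5.71°
|L| = 20 / 201 ≈ 0.099502
Gain = 20 log₁₀(0.099502) ≈ -20.04 dB
∠L = 0.00° − 5.71° = -5.71°

-20.0 dB, -5.7°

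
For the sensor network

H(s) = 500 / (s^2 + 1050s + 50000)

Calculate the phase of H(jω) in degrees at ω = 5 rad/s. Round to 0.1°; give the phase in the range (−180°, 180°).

-6.0°

Substitute s = j5:
Numerator: 500 = 500 + j0
Denominator: (j5)^2 + 1050(j5) + 50000 = 49975 + j5250
|N| = √(500² + 0²) ≈ 500, ∠N ≈ 0.00°
|D| = √(49975² + 5250²) ≈ 50250, ∠D ≈ 6.00°
∠H = 0.00° − 6.00° = -6.00°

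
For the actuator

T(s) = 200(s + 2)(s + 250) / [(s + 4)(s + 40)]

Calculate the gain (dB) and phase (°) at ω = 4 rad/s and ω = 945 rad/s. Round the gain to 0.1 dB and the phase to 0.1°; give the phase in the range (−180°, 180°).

ω = 4: 59.9 dB, 13.6°; ω = 945: 46.3 dB, -12.3°

At s = jω = j4:
zero (s+2): 2 + j4 → |·| = √(2²+4²) = √20 ≈ 4.4721, ∠ = arctan(4/2) ≈ 63.43°
zero (s+250): 250 + j4 → |·| = √(250²+4²) = √62516 ≈ 250.03, ∠ = arctan(4/250) ≈ 0.92°
pole (s+4): 4 + j4 → |·| = √(4²+4²) = √32 ≈ 5.6569, ∠ = arctan(4/4) ≈ 45.00°
pole (s+40): 40 + j4 → |·| = √(40²+4²) = √1616 ≈ 40.2, ∠ = arctan(4/40) ≈ 5.71°
|T| = 200 · 1118.2 / 227.41 ≈ 983.42
Gain = 20 log₁₀(983.42) ≈ 59.85 dB
∠T = 64.35° − 50.71° = 13.64°

At s = jω = j945:
zero (s+2): 2 + j945 → |·| = √(2²+945²) = √893029 ≈ 945, ∠ = arctan(945/2) ≈ 89.88°
zero (s+250): 250 + j945 → |·| = √(250²+945²) = √955525 ≈ 977.51, ∠ = arctan(945/250) ≈ 75.18°
pole (s+4): 4 + j945 → |·| = √(4²+945²) = √893041 ≈ 945.01, ∠ = arctan(945/4) ≈ 89.76°
pole (s+40): 40 + j945 → |·| = √(40²+945²) = √894625 ≈ 945.85, ∠ = arctan(945/40) ≈ 87.58°
|T| = 200 · 9.2375e+05 / 8.9384e+05 ≈ 206.69
Gain = 20 log₁₀(206.69) ≈ 46.31 dB
∠T = 165.06° − 177.34° = -12.28°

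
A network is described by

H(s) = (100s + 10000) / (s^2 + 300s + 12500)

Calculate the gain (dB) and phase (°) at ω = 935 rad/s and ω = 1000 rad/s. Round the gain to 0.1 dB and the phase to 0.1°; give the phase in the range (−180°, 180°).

Substitute s = j935:
Numerator: 100(j935) + 10000 = 10000 + j93500
Denominator: (j935)^2 + 300(j935) + 12500 = -861725 + j280500
|N| = √(10000² + 93500²) ≈ 94033, ∠N ≈ 83.90°
|D| = √(861725² + 280500²) ≈ 9.0623e+05, ∠D ≈ 161.97°
|H| = 94033 / 9.0623e+05 ≈ 0.10376
Gain = 20 log₁₀(0.10376) ≈ -19.68 dB
∠H = 83.90° − 161.97° = -78.07°

Substitute s = j1000:
Numerator: 100(j1000) + 10000 = 10000 + j100000
Denominator: (j1000)^2 + 300(j1000) + 12500 = -987500 + j300000
|N| = √(10000² + 100000²) ≈ 1.005e+05, ∠N ≈ 84.29°
|D| = √(987500² + 300000²) ≈ 1.0321e+06, ∠D ≈ 163.10°
|H| = 1.005e+05 / 1.0321e+06 ≈ 0.097374
Gain = 20 log₁₀(0.097374) ≈ -20.23 dB
∠H = 84.29° − 163.10° = -78.81°

ω = 935: -19.7 dB, -78.1°; ω = 1000: -20.2 dB, -78.8°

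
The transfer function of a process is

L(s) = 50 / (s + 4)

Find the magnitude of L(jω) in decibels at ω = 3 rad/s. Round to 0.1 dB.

20.0 dB

Substitute s = j3:
Numerator: 50 = 50 + j0
Denominator: (j3) + 4 = 4 + j3
|N| = √(50² + 0²) ≈ 50, ∠N ≈ 0.00°
|D| = √(4² + 3²) ≈ 5, ∠D ≈ 36.87°
|L| = 50 / 5 ≈ 10
Gain = 20 log₁₀(10) ≈ 20.00 dB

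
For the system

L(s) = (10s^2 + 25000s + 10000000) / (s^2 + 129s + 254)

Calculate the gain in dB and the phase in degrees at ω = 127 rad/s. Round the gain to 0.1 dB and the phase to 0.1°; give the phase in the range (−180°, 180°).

53.1 dB, -116.2°

Substitute s = j127:
Numerator: 10(j127)^2 + 25000(j127) + 10000000 = 9838710 + j3175000
Denominator: (j127)^2 + 129(j127) + 254 = -15875 + j16383
|N| = √(9838710² + 3175000²) ≈ 1.0338e+07, ∠N ≈ 17.89°
|D| = √(15875² + 16383²) ≈ 22813, ∠D ≈ 134.10°
|L| = 1.0338e+07 / 22813 ≈ 453.16
Gain = 20 log₁₀(453.16) ≈ 53.13 dB
∠L = 17.89° − 134.10° = -116.21°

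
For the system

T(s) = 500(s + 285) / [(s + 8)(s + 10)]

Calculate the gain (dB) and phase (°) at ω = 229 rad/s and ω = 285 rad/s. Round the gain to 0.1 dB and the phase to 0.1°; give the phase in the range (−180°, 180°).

At s = jω = j229:
zero (s+285): 285 + j229 → |·| = √(285²+229²) = √133666 ≈ 365.6, ∠ = arctan(229/285) ≈ 38.78°
pole (s+8): 8 + j229 → |·| = √(8²+229²) = √52505 ≈ 229.14, ∠ = arctan(229/8) ≈ 88.00°
pole (s+10): 10 + j229 → |·| = √(10²+229²) = √52541 ≈ 229.22, ∠ = arctan(229/10) ≈ 87.50°
|T| = 500 · 365.6 / 52523 ≈ 3.4804
Gain = 20 log₁₀(3.4804) ≈ 10.83 dB
∠T = 38.78° − 175.50° = -136.72°

At s = jω = j285:
zero (s+285): 285 + j285 → |·| = √(285²+285²) = √162450 ≈ 403.05, ∠ = arctan(285/285) ≈ 45.00°
pole (s+8): 8 + j285 → |·| = √(8²+285²) = √81289 ≈ 285.11, ∠ = arctan(285/8) ≈ 88.39°
pole (s+10): 10 + j285 → |·| = √(10²+285²) = √81325 ≈ 285.18, ∠ = arctan(285/10) ≈ 87.99°
|T| = 500 · 403.05 / 81308 ≈ 2.4785
Gain = 20 log₁₀(2.4785) ≈ 7.88 dB
∠T = 45.00° − 176.38° = -131.38°

ω = 229: 10.8 dB, -136.7°; ω = 285: 7.9 dB, -131.4°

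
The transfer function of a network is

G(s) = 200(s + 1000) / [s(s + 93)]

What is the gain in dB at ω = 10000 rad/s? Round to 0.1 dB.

At s = jω = j10000:
zero (s+1000): 1000 + j10000 → |·| = √(1000²+10000²) = √101000000 ≈ 10050, ∠ = arctan(10000/1000) ≈ 84.29°
pole (s+93): 93 + j10000 → |·| = √(93²+10000²) = √100008649 ≈ 10000, ∠ = arctan(10000/93) ≈ 89.47°
pole at origin: |s| = 10000, ∠ = 90.00° (in denominator)
|G| = 200 · 10050 / 1e+08 ≈ 0.0201
Gain = 20 log₁₀(0.0201) ≈ -33.94 dB

-33.9 dB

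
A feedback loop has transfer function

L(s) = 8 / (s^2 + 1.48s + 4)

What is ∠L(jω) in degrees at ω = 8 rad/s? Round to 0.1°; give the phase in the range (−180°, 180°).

At s = jω = j8:
quadratic: (j8)² + 1.48·j8 + 4 = -60 + j11.84 → |·| ≈ 61.157, ∠ ≈ 168.84°
∠L = 0.00° − 168.84° = -168.84°

-168.8°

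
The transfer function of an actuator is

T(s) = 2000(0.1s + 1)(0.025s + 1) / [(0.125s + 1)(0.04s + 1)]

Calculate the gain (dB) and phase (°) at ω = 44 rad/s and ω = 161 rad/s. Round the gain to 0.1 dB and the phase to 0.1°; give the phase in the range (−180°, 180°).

At ω = 44 rad/s:
zero (1 + j44·0.1) = 1 + j4.4 → |·| ≈ 4.5122, ∠ ≈ 77.20°
zero (1 + j44·0.025) = 1 + j1.1 → |·| ≈ 1.4866, ∠ ≈ 47.73°
pole (1 + j44·0.125) = 1 + j5.5 → |·| ≈ 5.5902, ∠ ≈ 79.70°
pole (1 + j44·0.04) = 1 + j1.76 → |·| ≈ 2.0243, ∠ ≈ 60.40°
|T| = 2000 · 4.5122 · 1.4866 / (5.5902 · 2.0243) ≈ 1185.5
Gain = 20 log₁₀(1185.5) ≈ 61.48 dB
∠T = (77.20° + 47.73°) − (79.70° + 60.40°) = -15.17°

At ω = 161 rad/s:
zero (1 + j161·0.1) = 1 + j16.1 → |·| ≈ 16.131, ∠ ≈ 86.45°
zero (1 + j161·0.025) = 1 + j4.025 → |·| ≈ 4.1474, ∠ ≈ 76.05°
pole (1 + j161·0.125) = 1 + j20.125 → |·| ≈ 20.15, ∠ ≈ 87.16°
pole (1 + j161·0.04) = 1 + j6.44 → |·| ≈ 6.5172, ∠ ≈ 81.17°
|T| = 2000 · 16.131 · 4.1474 / (20.15 · 6.5172) ≈ 1018.9
Gain = 20 log₁₀(1018.9) ≈ 60.16 dB
∠T = (86.45° + 76.05°) − (87.16° + 81.17°) = -5.83°

ω = 44: 61.5 dB, -15.2°; ω = 161: 60.2 dB, -5.8°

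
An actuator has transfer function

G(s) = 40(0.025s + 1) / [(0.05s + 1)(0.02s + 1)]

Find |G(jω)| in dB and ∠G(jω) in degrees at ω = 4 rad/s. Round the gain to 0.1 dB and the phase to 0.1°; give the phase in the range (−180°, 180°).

31.9 dB, -10.2°

At ω = 4 rad/s:
zero (1 + j4·0.025) = 1 + j0.1 → |·| ≈ 1.005, ∠ ≈ 5.71°
pole (1 + j4·0.05) = 1 + j0.2 → |·| ≈ 1.0198, ∠ ≈ 11.31°
pole (1 + j4·0.02) = 1 + j0.08 → |·| ≈ 1.0032, ∠ ≈ 4.57°
|G| = 40 · 1.005 / (1.0198 · 1.0032) ≈ 39.294
Gain = 20 log₁₀(39.294) ≈ 31.89 dB
∠G = (5.71°) − (11.31° + 4.57°) = -10.17°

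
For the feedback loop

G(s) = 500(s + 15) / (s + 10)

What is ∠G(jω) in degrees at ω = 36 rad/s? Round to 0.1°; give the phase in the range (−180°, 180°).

At s = jω = j36:
zero (s+15): 15 + j36 → |·| = √(15²+36²) = √1521 ≈ 39, ∠ = arctan(36/15) ≈ 67.38°
pole (s+10): 10 + j36 → |·| = √(10²+36²) = √1396 ≈ 37.363, ∠ = arctan(36/10) ≈ 74.48°
∠G = 67.38° − 74.48° = -7.10°

-7.1°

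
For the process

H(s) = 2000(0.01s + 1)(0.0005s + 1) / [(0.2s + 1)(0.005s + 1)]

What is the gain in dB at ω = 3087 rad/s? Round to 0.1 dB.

21.5 dB

At ω = 3087 rad/s:
zero (1 + j3087·0.01) = 1 + j30.87 → |·| ≈ 30.886, ∠ ≈ 88.14°
zero (1 + j3087·0.0005) = 1 + j1.5435 → |·| ≈ 1.8391, ∠ ≈ 57.06°
pole (1 + j3087·0.2) = 1 + j617.4 → |·| ≈ 617.4, ∠ ≈ 89.91°
pole (1 + j3087·0.005) = 1 + j15.435 → |·| ≈ 15.467, ∠ ≈ 86.29°
|H| = 2000 · 30.886 · 1.8391 / (617.4 · 15.467) ≈ 11.897
Gain = 20 log₁₀(11.897) ≈ 21.51 dB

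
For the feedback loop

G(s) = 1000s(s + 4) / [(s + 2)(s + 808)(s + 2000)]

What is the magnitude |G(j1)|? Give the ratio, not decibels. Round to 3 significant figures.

At s = jω = j1:
zero (s+4): 4 + j1 → |·| = √(4²+1²) = √17 ≈ 4.1231, ∠ = arctan(1/4) ≈ 14.04°
zero at origin: s = j1 → |·| = 1, ∠ = 90.00°
pole (s+2): 2 + j1 → |·| = √(2²+1²) = √5 ≈ 2.2361, ∠ = arctan(1/2) ≈ 26.57°
pole (s+808): 808 + j1 → |·| = √(808²+1²) = √652865 ≈ 808, ∠ = arctan(1/808) ≈ 0.07°
pole (s+2000): 2000 + j1 → |·| = √(2000²+1²) = √4000001 ≈ 2000, ∠ = arctan(1/2000) ≈ 0.03°
|G| = 1000 · 4.1231 / 3.6135e+06 ≈ 0.001141

0.00114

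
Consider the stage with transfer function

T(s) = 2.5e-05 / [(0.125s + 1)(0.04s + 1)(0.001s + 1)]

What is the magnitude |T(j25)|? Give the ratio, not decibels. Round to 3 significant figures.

5.39e-06

At ω = 25 rad/s:
pole (1 + j25·0.125) = 1 + j3.125 → |·| ≈ 3.2811, ∠ ≈ 72.26°
pole (1 + j25·0.04) = 1 + j1 → |·| ≈ 1.4142, ∠ ≈ 45.00°
pole (1 + j25·0.001) = 1 + j0.025 → |·| ≈ 1.0003, ∠ ≈ 1.43°
|T| = 2.5e-05 · 1 / (3.2811 · 1.4142 · 1.0003) ≈ 5.3862e-06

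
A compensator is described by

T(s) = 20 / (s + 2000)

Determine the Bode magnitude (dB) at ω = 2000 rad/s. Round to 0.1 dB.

At s = jω = j2000:
pole (s+2000): 2000 + j2000 → |·| = √(2000²+2000²) = √8000000 ≈ 2828.4, ∠ = arctan(2000/2000) ≈ 45.00°
|T| = 20 / 2828.4 ≈ 0.0070711
Gain = 20 log₁₀(0.0070711) ≈ -43.01 dB

-43.0 dB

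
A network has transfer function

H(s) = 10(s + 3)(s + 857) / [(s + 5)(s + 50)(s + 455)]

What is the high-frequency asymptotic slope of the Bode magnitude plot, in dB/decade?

-20 dB/decade

Each pole contributes −20 dB/decade at high frequency; each zero contributes +20 dB/decade.
Net: 2 zero(s) − 3 pole(s) → -20 dB/decade.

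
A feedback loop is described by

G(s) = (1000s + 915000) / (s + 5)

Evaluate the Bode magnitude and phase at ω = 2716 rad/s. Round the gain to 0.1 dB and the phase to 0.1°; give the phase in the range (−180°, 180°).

60.5 dB, -18.5°

Substitute s = j2716:
Numerator: 1000(j2716) + 915000 = 915000 + j2716000
Denominator: (j2716) + 5 = 5 + j2716
|N| = √(915000² + 2716000²) ≈ 2.866e+06, ∠N ≈ 71.38°
|D| = √(5² + 2716²) ≈ 2716, ∠D ≈ 89.89°
|G| = 2.866e+06 / 2716 ≈ 1055.2
Gain = 20 log₁₀(1055.2) ≈ 60.47 dB
∠G = 71.38° − 89.89° = -18.51°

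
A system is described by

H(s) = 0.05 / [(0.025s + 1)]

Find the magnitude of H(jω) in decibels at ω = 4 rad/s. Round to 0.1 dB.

At ω = 4 rad/s:
pole (1 + j4·0.025) = 1 + j0.1 → |·| ≈ 1.005, ∠ ≈ 5.71°
|H| = 0.05 · 1 / (1.005) ≈ 0.049751
Gain = 20 log₁₀(0.049751) ≈ -26.06 dB

-26.1 dB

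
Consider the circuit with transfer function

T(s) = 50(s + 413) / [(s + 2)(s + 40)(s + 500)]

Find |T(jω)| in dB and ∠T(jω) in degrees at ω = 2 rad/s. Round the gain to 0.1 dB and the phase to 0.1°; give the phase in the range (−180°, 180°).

At s = jω = j2:
zero (s+413): 413 + j2 → |·| = √(413²+2²) = √170573 ≈ 413, ∠ = arctan(2/413) ≈ 0.28°
pole (s+2): 2 + j2 → |·| = √(2²+2²) = √8 ≈ 2.8284, ∠ = arctan(2/2) ≈ 45.00°
pole (s+40): 40 + j2 → |·| = √(40²+2²) = √1604 ≈ 40.05, ∠ = arctan(2/40) ≈ 2.86°
pole (s+500): 500 + j2 → |·| = √(500²+2²) = √250004 ≈ 500, ∠ = arctan(2/500) ≈ 0.23°
|T| = 50 · 413 / 56639 ≈ 0.36459
Gain = 20 log₁₀(0.36459) ≈ -8.76 dB
∠T = 0.28° − 48.09° = -47.81°

-8.8 dB, -47.8°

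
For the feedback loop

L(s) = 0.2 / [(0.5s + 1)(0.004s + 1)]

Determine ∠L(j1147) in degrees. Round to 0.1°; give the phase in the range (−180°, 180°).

At ω = 1147 rad/s:
pole (1 + j1147·0.5) = 1 + j573.5 → |·| ≈ 573.5, ∠ ≈ 89.90°
pole (1 + j1147·0.004) = 1 + j4.588 → |·| ≈ 4.6957, ∠ ≈ 77.70°
∠L = (0°) − (89.90° + 77.70°) = -167.60°

-167.6°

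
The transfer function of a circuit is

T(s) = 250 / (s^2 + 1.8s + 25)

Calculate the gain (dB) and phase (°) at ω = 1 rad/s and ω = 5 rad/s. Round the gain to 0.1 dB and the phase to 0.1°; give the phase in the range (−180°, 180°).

ω = 1: 20.3 dB, -4.3°; ω = 5: 28.9 dB, -90.0°

At s = jω = j1:
quadratic: (j1)² + 1.8·j1 + 25 = 24 + j1.8 → |·| ≈ 24.067, ∠ ≈ 4.29°
|T| = 250 / 24.067 ≈ 10.388
Gain = 20 log₁₀(10.388) ≈ 20.33 dB
∠T = 0.00° − 4.29° = -4.29°

At s = jω = j5:
quadratic: (j5)² + 1.8·j5 + 25 = 0 + j9 → |·| ≈ 9, ∠ ≈ 90.00°
|T| = 250 / 9 ≈ 27.778
Gain = 20 log₁₀(27.778) ≈ 28.87 dB
∠T = 0.00° − 90.00° = -90.00°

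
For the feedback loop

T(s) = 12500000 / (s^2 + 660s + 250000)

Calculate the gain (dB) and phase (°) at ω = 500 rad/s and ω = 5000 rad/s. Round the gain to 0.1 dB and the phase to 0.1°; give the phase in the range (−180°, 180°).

At s = jω = j500:
quadratic: (j500)² + 660·j500 + 250000 = 0 + j330000 → |·| ≈ 3.3e+05, ∠ ≈ 90.00°
|T| = 12500000 / 3.3e+05 ≈ 37.879
Gain = 20 log₁₀(37.879) ≈ 31.57 dB
∠T = 0.00° − 90.00° = -90.00°

At s = jω = j5000:
quadratic: (j5000)² + 660·j5000 + 250000 = -24750000 + j3300000 → |·| ≈ 2.4969e+07, ∠ ≈ 172.41°
|T| = 12500000 / 2.4969e+07 ≈ 0.50062
Gain = 20 log₁₀(0.50062) ≈ -6.01 dB
∠T = 0.00° − 172.41° = -172.41°

ω = 500: 31.6 dB, -90.0°; ω = 5000: -6.0 dB, -172.4°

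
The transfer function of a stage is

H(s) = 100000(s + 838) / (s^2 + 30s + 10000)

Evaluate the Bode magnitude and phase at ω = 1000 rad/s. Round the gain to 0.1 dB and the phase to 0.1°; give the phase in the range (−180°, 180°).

42.4 dB, -128.2°

At s = jω = j1000:
zero (s+838): 838 + j1000 → |·| = √(838²+1000²) = √1702244 ≈ 1304.7, ∠ = arctan(1000/838) ≈ 50.04°
quadratic: (j1000)² + 30·j1000 + 10000 = -990000 + j30000 → |·| ≈ 9.9045e+05, ∠ ≈ 178.26°
|H| = 100000 · 1304.7 / 9.9045e+05 ≈ 131.73
Gain = 20 log₁₀(131.73) ≈ 42.39 dB
∠H = 50.04° − 178.26° = -128.22°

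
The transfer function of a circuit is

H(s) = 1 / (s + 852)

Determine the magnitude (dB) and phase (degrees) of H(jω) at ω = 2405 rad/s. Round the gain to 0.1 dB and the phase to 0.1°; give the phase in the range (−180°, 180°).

-68.1 dB, -70.5°

Substitute s = j2405:
Numerator: 1 = 1 + j0
Denominator: (j2405) + 852 = 852 + j2405
|N| = √(1² + 0²) ≈ 1, ∠N ≈ 0.00°
|D| = √(852² + 2405²) ≈ 2551.5, ∠D ≈ 70.49°
|H| = 1 / 2551.5 ≈ 0.00039193
Gain = 20 log₁₀(0.00039193) ≈ -68.14 dB
∠H = 0.00° − 70.49° = -70.49°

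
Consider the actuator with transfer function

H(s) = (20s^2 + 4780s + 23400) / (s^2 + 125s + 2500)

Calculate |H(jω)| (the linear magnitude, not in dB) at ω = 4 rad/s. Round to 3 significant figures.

Substitute s = j4:
Numerator: 20(j4)^2 + 4780(j4) + 23400 = 23080 + j19120
Denominator: (j4)^2 + 125(j4) + 2500 = 2484 + j500
|N| = √(23080² + 19120²) ≈ 29971, ∠N ≈ 39.64°
|D| = √(2484² + 500²) ≈ 2533.8, ∠D ≈ 11.38°
|H| = 29971 / 2533.8 ≈ 11.828

11.8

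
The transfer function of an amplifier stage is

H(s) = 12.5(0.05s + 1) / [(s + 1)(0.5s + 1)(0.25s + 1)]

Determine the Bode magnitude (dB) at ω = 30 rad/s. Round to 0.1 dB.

At ω = 30 rad/s:
zero (1 + j30·0.05) = 1 + j1.5 → |·| ≈ 1.8028, ∠ ≈ 56.31°
pole (1 + j30·1) = 1 + j30 → |·| ≈ 30.017, ∠ ≈ 88.09°
pole (1 + j30·0.5) = 1 + j15 → |·| ≈ 15.033, ∠ ≈ 86.19°
pole (1 + j30·0.25) = 1 + j7.5 → |·| ≈ 7.5664, ∠ ≈ 82.41°
|H| = 12.5 · 1.8028 / (30.017 · 15.033 · 7.5664) ≈ 0.0066002
Gain = 20 log₁₀(0.0066002) ≈ -43.61 dB

-43.6 dB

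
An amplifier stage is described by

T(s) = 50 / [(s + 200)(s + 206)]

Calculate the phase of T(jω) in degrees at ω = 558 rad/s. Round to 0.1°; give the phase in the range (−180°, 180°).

-140.0°

At s = jω = j558:
pole (s+200): 200 + j558 → |·| = √(200²+558²) = √351364 ≈ 592.76, ∠ = arctan(558/200) ≈ 70.28°
pole (s+206): 206 + j558 → |·| = √(206²+558²) = √353800 ≈ 594.81, ∠ = arctan(558/206) ≈ 69.74°
∠T = 0.00° − 140.02° = -140.02°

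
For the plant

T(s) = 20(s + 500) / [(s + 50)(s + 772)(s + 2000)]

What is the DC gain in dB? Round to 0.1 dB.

-77.8 dB

T(0) = 20·500 / (50·772·2000) ≈ 0.00012953
20 log₁₀(0.00012953) ≈ -77.75 dB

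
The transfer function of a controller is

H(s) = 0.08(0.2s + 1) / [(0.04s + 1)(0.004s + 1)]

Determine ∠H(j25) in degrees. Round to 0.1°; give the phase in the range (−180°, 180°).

28.0°

At ω = 25 rad/s:
zero (1 + j25·0.2) = 1 + j5 → |·| ≈ 5.099, ∠ ≈ 78.69°
pole (1 + j25·0.04) = 1 + j1 → |·| ≈ 1.4142, ∠ ≈ 45.00°
pole (1 + j25·0.004) = 1 + j0.1 → |·| ≈ 1.005, ∠ ≈ 5.71°
∠H = (78.69°) − (45.00° + 5.71°) = 27.98°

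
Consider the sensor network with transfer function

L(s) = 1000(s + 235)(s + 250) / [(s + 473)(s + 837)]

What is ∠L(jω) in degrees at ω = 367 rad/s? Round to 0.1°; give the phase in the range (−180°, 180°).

51.6°

At s = jω = j367:
zero (s+235): 235 + j367 → |·| = √(235²+367²) = √189914 ≈ 435.79, ∠ = arctan(367/235) ≈ 57.37°
zero (s+250): 250 + j367 → |·| = √(250²+367²) = √197189 ≈ 444.06, ∠ = arctan(367/250) ≈ 55.74°
pole (s+473): 473 + j367 → |·| = √(473²+367²) = √358418 ≈ 598.68, ∠ = arctan(367/473) ≈ 37.81°
pole (s+837): 837 + j367 → |·| = √(837²+367²) = √835258 ≈ 913.92, ∠ = arctan(367/837) ≈ 23.68°
∠L = 113.11° − 61.49° = 51.62°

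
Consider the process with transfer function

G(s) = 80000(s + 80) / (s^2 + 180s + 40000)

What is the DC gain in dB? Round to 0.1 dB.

44.1 dB

G(0) = 80000·80 / 40000 = 160
20 log₁₀(160) ≈ 44.08 dB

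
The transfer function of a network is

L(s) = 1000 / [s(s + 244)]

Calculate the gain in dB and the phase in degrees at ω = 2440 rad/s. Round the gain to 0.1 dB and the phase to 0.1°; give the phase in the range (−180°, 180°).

At s = jω = j2440:
pole (s+244): 244 + j2440 → |·| = √(244²+2440²) = √6013136 ≈ 2452.2, ∠ = arctan(2440/244) ≈ 84.29°
pole at origin: |s| = 2440, ∠ = 90.00° (in denominator)
|L| = 1000 / 5.9834e+06 ≈ 0.00016713
Gain = 20 log₁₀(0.00016713) ≈ -75.54 dB
∠L = 0.00° − 174.29° = -174.29°

-75.5 dB, -174.3°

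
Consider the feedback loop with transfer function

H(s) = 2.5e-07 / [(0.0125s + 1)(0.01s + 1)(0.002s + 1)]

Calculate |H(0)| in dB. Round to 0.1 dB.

H(0) = 2.5e-07 · 1 / 1 = 2.5e-07
20 log₁₀(2.5e-07) ≈ -132.04 dB

-132.0 dB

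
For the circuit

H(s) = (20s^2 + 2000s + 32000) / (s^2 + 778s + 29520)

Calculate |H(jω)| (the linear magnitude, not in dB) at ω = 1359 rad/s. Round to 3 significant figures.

Substitute s = j1359:
Numerator: 20(j1359)^2 + 2000(j1359) + 32000 = -36905620 + j2718000
Denominator: (j1359)^2 + 778(j1359) + 29520 = -1817361 + j1057302
|N| = √(36905620² + 2718000²) ≈ 3.7006e+07, ∠N ≈ 175.79°
|D| = √(1817361² + 1057302²) ≈ 2.1025e+06, ∠D ≈ 149.81°
|H| = 3.7006e+07 / 2.1025e+06 ≈ 17.601

17.6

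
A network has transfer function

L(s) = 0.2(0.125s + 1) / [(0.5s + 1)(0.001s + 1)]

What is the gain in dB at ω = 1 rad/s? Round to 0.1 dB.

-14.9 dB

At ω = 1 rad/s:
zero (1 + j1·0.125) = 1 + j0.125 → |·| ≈ 1.0078, ∠ ≈ 7.13°
pole (1 + j1·0.5) = 1 + j0.5 → |·| ≈ 1.118, ∠ ≈ 26.57°
pole (1 + j1·0.001) = 1 + j0.001 → |·| ≈ 1, ∠ ≈ 0.06°
|L| = 0.2 · 1.0078 / (1.118 · 1) ≈ 0.18029
Gain = 20 log₁₀(0.18029) ≈ -14.88 dB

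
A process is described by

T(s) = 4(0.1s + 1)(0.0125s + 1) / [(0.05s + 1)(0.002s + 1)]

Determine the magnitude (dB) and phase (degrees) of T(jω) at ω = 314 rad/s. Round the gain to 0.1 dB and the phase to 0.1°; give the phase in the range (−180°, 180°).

28.8 dB, 45.4°

At ω = 314 rad/s:
zero (1 + j314·0.1) = 1 + j31.4 → |·| ≈ 31.416, ∠ ≈ 88.18°
zero (1 + j314·0.0125) = 1 + j3.925 → |·| ≈ 4.0504, ∠ ≈ 75.71°
pole (1 + j314·0.05) = 1 + j15.7 → |·| ≈ 15.732, ∠ ≈ 86.36°
pole (1 + j314·0.002) = 1 + j0.628 → |·| ≈ 1.1808, ∠ ≈ 32.13°
|T| = 4 · 31.416 · 4.0504 / (15.732 · 1.1808) ≈ 27.4
Gain = 20 log₁₀(27.4) ≈ 28.76 dB
∠T = (88.18° + 75.71°) − (86.36° + 32.13°) = 45.40°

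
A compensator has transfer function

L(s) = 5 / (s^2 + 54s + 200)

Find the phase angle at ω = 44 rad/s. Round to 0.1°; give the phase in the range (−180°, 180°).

Substitute s = j44:
Numerator: 5 = 5 + j0
Denominator: (j44)^2 + 54(j44) + 200 = -1736 + j2376
|N| = √(5² + 0²) ≈ 5, ∠N ≈ 0.00°
|D| = √(1736² + 2376²) ≈ 2942.6, ∠D ≈ 126.15°
∠L = 0.00° − 126.15° = -126.15°

-126.2°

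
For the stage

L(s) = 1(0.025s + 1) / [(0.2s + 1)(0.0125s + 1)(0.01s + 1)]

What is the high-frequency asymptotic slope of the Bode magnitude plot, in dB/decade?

Each pole contributes −20 dB/decade at high frequency; each zero contributes +20 dB/decade.
Net: 1 zero(s) − 3 pole(s) → -40 dB/decade.

-40 dB/decade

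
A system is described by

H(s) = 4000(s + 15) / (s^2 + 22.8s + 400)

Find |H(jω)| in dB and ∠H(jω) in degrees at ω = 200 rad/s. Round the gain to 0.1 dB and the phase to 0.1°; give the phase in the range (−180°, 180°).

At s = jω = j200:
zero (s+15): 15 + j200 → |·| = √(15²+200²) = √40225 ≈ 200.56, ∠ = arctan(200/15) ≈ 85.71°
quadratic: (j200)² + 22.8·j200 + 400 = -39600 + j4560 → |·| ≈ 39862, ∠ ≈ 173.43°
|H| = 4000 · 200.56 / 39862 ≈ 20.125
Gain = 20 log₁₀(20.125) ≈ 26.07 dB
∠H = 85.71° − 173.43° = -87.72°

26.1 dB, -87.7°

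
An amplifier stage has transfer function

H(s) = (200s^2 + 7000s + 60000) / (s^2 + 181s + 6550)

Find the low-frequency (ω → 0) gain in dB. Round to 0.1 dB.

H(0) = 60000 / 6550 ≈ 9.1603
20 log₁₀(9.1603) ≈ 19.24 dB

19.2 dB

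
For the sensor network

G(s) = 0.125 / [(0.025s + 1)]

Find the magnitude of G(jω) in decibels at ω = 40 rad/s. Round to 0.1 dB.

-21.1 dB

At ω = 40 rad/s:
pole (1 + j40·0.025) = 1 + j1 → |·| ≈ 1.4142, ∠ ≈ 45.00°
|G| = 0.125 · 1 / (1.4142) ≈ 0.088389
Gain = 20 log₁₀(0.088389) ≈ -21.07 dB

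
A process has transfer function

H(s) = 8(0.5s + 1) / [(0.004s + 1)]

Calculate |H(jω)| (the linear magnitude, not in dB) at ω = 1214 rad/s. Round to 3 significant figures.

979

At ω = 1214 rad/s:
zero (1 + j1214·0.5) = 1 + j607 → |·| ≈ 607, ∠ ≈ 89.91°
pole (1 + j1214·0.004) = 1 + j4.856 → |·| ≈ 4.9579, ∠ ≈ 78.36°
|H| = 8 · 607 / (4.9579) ≈ 979.45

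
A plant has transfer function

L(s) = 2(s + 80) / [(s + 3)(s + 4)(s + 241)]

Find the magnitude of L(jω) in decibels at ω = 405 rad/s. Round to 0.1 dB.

-99.4 dB

At s = jω = j405:
zero (s+80): 80 + j405 → |·| = √(80²+405²) = √170425 ≈ 412.83, ∠ = arctan(405/80) ≈ 78.83°
pole (s+3): 3 + j405 → |·| = √(3²+405²) = √164034 ≈ 405.01, ∠ = arctan(405/3) ≈ 89.58°
pole (s+4): 4 + j405 → |·| = √(4²+405²) = √164041 ≈ 405.02, ∠ = arctan(405/4) ≈ 89.43°
pole (s+241): 241 + j405 → |·| = √(241²+405²) = √222106 ≈ 471.28, ∠ = arctan(405/241) ≈ 59.24°
|L| = 2 · 412.83 / 7.7307e+07 ≈ 1.068e-05
Gain = 20 log₁₀(1.068e-05) ≈ -99.43 dB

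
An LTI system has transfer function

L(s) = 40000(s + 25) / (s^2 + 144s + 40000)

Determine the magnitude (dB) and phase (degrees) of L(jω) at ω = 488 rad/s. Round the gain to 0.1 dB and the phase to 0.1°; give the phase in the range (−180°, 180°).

At s = jω = j488:
zero (s+25): 25 + j488 → |·| = √(25²+488²) = √238769 ≈ 488.64, ∠ = arctan(488/25) ≈ 87.07°
quadratic: (j488)² + 144·j488 + 40000 = -198144 + j70272 → |·| ≈ 2.1024e+05, ∠ ≈ 160.47°
|L| = 40000 · 488.64 / 2.1024e+05 ≈ 92.968
Gain = 20 log₁₀(92.968) ≈ 39.37 dB
∠L = 87.07° − 160.47° = -73.40°

39.4 dB, -73.4°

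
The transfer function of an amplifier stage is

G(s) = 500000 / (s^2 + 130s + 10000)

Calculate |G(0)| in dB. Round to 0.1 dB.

34.0 dB

G(0) = 500000 / 10000 = 50
20 log₁₀(50) ≈ 33.98 dB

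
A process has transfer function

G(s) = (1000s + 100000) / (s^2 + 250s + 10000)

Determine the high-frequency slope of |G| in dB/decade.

-20 dB/decade

Each pole contributes −20 dB/decade at high frequency; each zero contributes +20 dB/decade.
Net: 1 zero(s) − 2 pole(s) → -20 dB/decade.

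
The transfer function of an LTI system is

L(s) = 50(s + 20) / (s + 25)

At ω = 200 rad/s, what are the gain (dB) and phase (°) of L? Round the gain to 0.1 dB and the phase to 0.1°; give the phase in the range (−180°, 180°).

At s = jω = j200:
zero (s+20): 20 + j200 → |·| = √(20²+200²) = √40400 ≈ 201, ∠ = arctan(200/20) ≈ 84.29°
pole (s+25): 25 + j200 → |·| = √(25²+200²) = √40625 ≈ 201.56, ∠ = arctan(200/25) ≈ 82.87°
|L| = 50 · 201 / 201.56 ≈ 49.861
Gain = 20 log₁₀(49.861) ≈ 33.96 dB
∠L = 84.29° − 82.87° = 1.42°

34.0 dB, 1.4°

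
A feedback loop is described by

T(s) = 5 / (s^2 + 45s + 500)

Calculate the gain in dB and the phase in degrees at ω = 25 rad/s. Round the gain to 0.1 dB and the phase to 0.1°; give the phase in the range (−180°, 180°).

Substitute s = j25:
Numerator: 5 = 5 + j0
Denominator: (j25)^2 + 45(j25) + 500 = -125 + j1125
|N| = √(5² + 0²) ≈ 5, ∠N ≈ 0.00°
|D| = √(125² + 1125²) ≈ 1131.9, ∠D ≈ 96.34°
|T| = 5 / 1131.9 ≈ 0.0044174
Gain = 20 log₁₀(0.0044174) ≈ -47.10 dB
∠T = 0.00° − 96.34° = -96.34°

-47.1 dB, -96.3°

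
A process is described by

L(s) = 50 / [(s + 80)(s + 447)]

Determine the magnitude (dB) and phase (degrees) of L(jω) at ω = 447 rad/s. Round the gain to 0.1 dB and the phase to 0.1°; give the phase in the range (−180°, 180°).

-75.2 dB, -124.9°

At s = jω = j447:
pole (s+80): 80 + j447 → |·| = √(80²+447²) = √206209 ≈ 454.1, ∠ = arctan(447/80) ≈ 79.85°
pole (s+447): 447 + j447 → |·| = √(447²+447²) = √399618 ≈ 632.15, ∠ = arctan(447/447) ≈ 45.00°
|L| = 50 / 2.8706e+05 ≈ 0.00017418
Gain = 20 log₁₀(0.00017418) ≈ -75.18 dB
∠L = 0.00° − 124.85° = -124.85°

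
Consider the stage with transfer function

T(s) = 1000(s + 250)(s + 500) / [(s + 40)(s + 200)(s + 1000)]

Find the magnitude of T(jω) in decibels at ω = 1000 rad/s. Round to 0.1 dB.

-2.0 dB

At s = jω = j1000:
zero (s+250): 250 + j1000 → |·| = √(250²+1000²) = √1062500 ≈ 1030.8, ∠ = arctan(1000/250) ≈ 75.96°
zero (s+500): 500 + j1000 → |·| = √(500²+1000²) = √1250000 ≈ 1118, ∠ = arctan(1000/500) ≈ 63.43°
pole (s+40): 40 + j1000 → |·| = √(40²+1000²) = √1001600 ≈ 1000.8, ∠ = arctan(1000/40) ≈ 87.71°
pole (s+200): 200 + j1000 → |·| = √(200²+1000²) = √1040000 ≈ 1019.8, ∠ = arctan(1000/200) ≈ 78.69°
pole (s+1000): 1000 + j1000 → |·| = √(1000²+1000²) = √2000000 ≈ 1414.2, ∠ = arctan(1000/1000) ≈ 45.00°
|T| = 1000 · 1.1524e+06 / 1.4434e+09 ≈ 0.79839
Gain = 20 log₁₀(0.79839) ≈ -1.96 dB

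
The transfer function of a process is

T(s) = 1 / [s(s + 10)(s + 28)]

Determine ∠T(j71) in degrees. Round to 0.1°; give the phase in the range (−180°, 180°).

119.5°

At s = jω = j71:
pole (s+10): 10 + j71 → |·| = √(10²+71²) = √5141 ≈ 71.701, ∠ = arctan(71/10) ≈ 81.98°
pole (s+28): 28 + j71 → |·| = √(28²+71²) = √5825 ≈ 76.322, ∠ = arctan(71/28) ≈ 68.48°
pole at origin: |s| = 71, ∠ = 90.00° (in denominator)
∠T = 0.00° − 240.46° = -240.46° ≡ 119.54° (principal value)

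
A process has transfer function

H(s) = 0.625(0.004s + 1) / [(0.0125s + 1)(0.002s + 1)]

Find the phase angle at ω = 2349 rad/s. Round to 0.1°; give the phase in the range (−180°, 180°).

At ω = 2349 rad/s:
zero (1 + j2349·0.004) = 1 + j9.396 → |·| ≈ 9.4491, ∠ ≈ 83.92°
pole (1 + j2349·0.0125) = 1 + j29.3625 → |·| ≈ 29.38, ∠ ≈ 88.05°
pole (1 + j2349·0.002) = 1 + j4.698 → |·| ≈ 4.8032, ∠ ≈ 77.98°
∠H = (83.92°) − (88.05° + 77.98°) = -82.11°

-82.1°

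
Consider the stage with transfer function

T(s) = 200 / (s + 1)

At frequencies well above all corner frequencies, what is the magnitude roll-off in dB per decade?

Each pole contributes −20 dB/decade at high frequency; each zero contributes +20 dB/decade.
Net: 0 zero(s) − 1 pole(s) → -20 dB/decade.

-20 dB/decade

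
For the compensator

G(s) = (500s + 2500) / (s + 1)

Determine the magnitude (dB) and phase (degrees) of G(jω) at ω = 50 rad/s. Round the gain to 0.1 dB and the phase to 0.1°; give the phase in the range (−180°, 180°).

54.0 dB, -4.6°

Substitute s = j50:
Numerator: 500(j50) + 2500 = 2500 + j25000
Denominator: (j50) + 1 = 1 + j50
|N| = √(2500² + 25000²) ≈ 25125, ∠N ≈ 84.29°
|D| = √(1² + 50²) ≈ 50.01, ∠D ≈ 88.85°
|G| = 25125 / 50.01 ≈ 502.4
Gain = 20 log₁₀(502.4) ≈ 54.02 dB
∠G = 84.29° − 88.85° = -4.56°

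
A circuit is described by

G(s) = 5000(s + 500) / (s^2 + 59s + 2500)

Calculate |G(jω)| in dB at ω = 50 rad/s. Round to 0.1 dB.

At s = jω = j50:
zero (s+500): 500 + j50 → |·| = √(500²+50²) = √252500 ≈ 502.49, ∠ = arctan(50/500) ≈ 5.71°
quadratic: (j50)² + 59·j50 + 2500 = 0 + j2950 → |·| ≈ 2950, ∠ ≈ 90.00°
|G| = 5000 · 502.49 / 2950 ≈ 851.68
Gain = 20 log₁₀(851.68) ≈ 58.61 dB

58.6 dB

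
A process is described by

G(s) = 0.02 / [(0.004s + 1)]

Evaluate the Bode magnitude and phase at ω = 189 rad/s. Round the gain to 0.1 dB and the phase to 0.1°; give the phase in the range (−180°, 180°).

-35.9 dB, -37.1°

At ω = 189 rad/s:
pole (1 + j189·0.004) = 1 + j0.756 → |·| ≈ 1.2536, ∠ ≈ 37.09°
|G| = 0.02 · 1 / (1.2536) ≈ 0.015954
Gain = 20 log₁₀(0.015954) ≈ -35.94 dB
∠G = (0°) − (37.09°) = -37.09°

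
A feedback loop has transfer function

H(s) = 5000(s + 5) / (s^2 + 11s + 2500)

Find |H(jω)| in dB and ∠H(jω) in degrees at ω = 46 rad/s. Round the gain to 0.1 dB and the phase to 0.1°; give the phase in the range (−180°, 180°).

51.2 dB, 31.0°

At s = jω = j46:
zero (s+5): 5 + j46 → |·| = √(5²+46²) = √2141 ≈ 46.271, ∠ = arctan(46/5) ≈ 83.80°
quadratic: (j46)² + 11·j46 + 2500 = 384 + j506 → |·| ≈ 635.21, ∠ ≈ 52.81°
|H| = 5000 · 46.271 / 635.21 ≈ 364.22
Gain = 20 log₁₀(364.22) ≈ 51.23 dB
∠H = 83.80° − 52.81° = 30.99°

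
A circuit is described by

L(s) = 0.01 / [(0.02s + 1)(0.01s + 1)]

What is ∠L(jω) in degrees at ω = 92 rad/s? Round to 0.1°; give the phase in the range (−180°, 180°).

At ω = 92 rad/s:
pole (1 + j92·0.02) = 1 + j1.84 → |·| ≈ 2.0942, ∠ ≈ 61.48°
pole (1 + j92·0.01) = 1 + j0.92 → |·| ≈ 1.3588, ∠ ≈ 42.61°
∠L = (0°) − (61.48° + 42.61°) = -104.09°

-104.1°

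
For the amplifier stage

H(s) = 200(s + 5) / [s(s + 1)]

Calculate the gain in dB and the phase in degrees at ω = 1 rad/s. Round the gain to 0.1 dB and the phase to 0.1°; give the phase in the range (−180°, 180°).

At s = jω = j1:
zero (s+5): 5 + j1 → |·| = √(5²+1²) = √26 ≈ 5.099, ∠ = arctan(1/5) ≈ 11.31°
pole (s+1): 1 + j1 → |·| = √(1²+1²) = √2 ≈ 1.4142, ∠ = arctan(1/1) ≈ 45.00°
pole at origin: |s| = 1, ∠ = 90.00° (in denominator)
|H| = 200 · 5.099 / 1.4142 ≈ 721.11
Gain = 20 log₁₀(721.11) ≈ 57.16 dB
∠H = 11.31° − 135.00° = -123.69°

57.2 dB, -123.7°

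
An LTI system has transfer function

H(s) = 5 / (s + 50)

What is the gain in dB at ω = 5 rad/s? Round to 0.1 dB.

At s = jω = j5:
pole (s+50): 50 + j5 → |·| = √(50²+5²) = √2525 ≈ 50.249, ∠ = arctan(5/50) ≈ 5.71°
|H| = 5 / 50.249 ≈ 0.099504
Gain = 20 log₁₀(0.099504) ≈ -20.04 dB

-20.0 dB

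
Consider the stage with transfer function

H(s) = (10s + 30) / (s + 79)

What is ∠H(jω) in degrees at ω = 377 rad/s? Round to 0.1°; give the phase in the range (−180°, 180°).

Substitute s = j377:
Numerator: 10(j377) + 30 = 30 + j3770
Denominator: (j377) + 79 = 79 + j377
|N| = √(30² + 3770²) ≈ 3770.1, ∠N ≈ 89.54°
|D| = √(79² + 377²) ≈ 385.19, ∠D ≈ 78.16°
∠H = 89.54° − 78.16° = 11.38°

11.4°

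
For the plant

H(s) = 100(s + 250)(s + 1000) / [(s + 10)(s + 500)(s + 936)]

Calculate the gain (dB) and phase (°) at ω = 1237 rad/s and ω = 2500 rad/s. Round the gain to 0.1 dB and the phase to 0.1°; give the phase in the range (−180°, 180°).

At s = jω = j1237:
zero (s+250): 250 + j1237 → |·| = √(250²+1237²) = √1592669 ≈ 1262, ∠ = arctan(1237/250) ≈ 78.57°
zero (s+1000): 1000 + j1237 → |·| = √(1000²+1237²) = √2530169 ≈ 1590.7, ∠ = arctan(1237/1000) ≈ 51.05°
pole (s+10): 10 + j1237 → |·| = √(10²+1237²) = √1530269 ≈ 1237, ∠ = arctan(1237/10) ≈ 89.54°
pole (s+500): 500 + j1237 → |·| = √(500²+1237²) = √1780169 ≈ 1334.2, ∠ = arctan(1237/500) ≈ 67.99°
pole (s+936): 936 + j1237 → |·| = √(936²+1237²) = √2406265 ≈ 1551.2, ∠ = arctan(1237/936) ≈ 52.89°
|H| = 100 · 2.0075e+06 / 2.5601e+09 ≈ 0.078415
Gain = 20 log₁₀(0.078415) ≈ -22.11 dB
∠H = 129.62° − 210.42° = -80.80°

At s = jω = j2500:
zero (s+250): 250 + j2500 → |·| = √(250²+2500²) = √6312500 ≈ 2512.5, ∠ = arctan(2500/250) ≈ 84.29°
zero (s+1000): 1000 + j2500 → |·| = √(1000²+2500²) = √7250000 ≈ 2692.6, ∠ = arctan(2500/1000) ≈ 68.20°
pole (s+10): 10 + j2500 → |·| = √(10²+2500²) = √6250100 ≈ 2500, ∠ = arctan(2500/10) ≈ 89.77°
pole (s+500): 500 + j2500 → |·| = √(500²+2500²) = √6500000 ≈ 2549.5, ∠ = arctan(2500/500) ≈ 78.69°
pole (s+936): 936 + j2500 → |·| = √(936²+2500²) = √7126096 ≈ 2669.5, ∠ = arctan(2500/936) ≈ 69.47°
|H| = 100 · 6.7652e+06 / 1.7015e+10 ≈ 0.03976
Gain = 20 log₁₀(0.03976) ≈ -28.01 dB
∠H = 152.49° − 237.93° = -85.44°

ω = 1237: -22.1 dB, -80.8°; ω = 2500: -28.0 dB, -85.4°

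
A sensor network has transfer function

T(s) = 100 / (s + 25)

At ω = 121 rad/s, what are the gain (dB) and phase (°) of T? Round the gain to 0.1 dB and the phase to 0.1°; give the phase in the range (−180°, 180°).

At s = jω = j121:
pole (s+25): 25 + j121 → |·| = √(25²+121²) = √15266 ≈ 123.56, ∠ = arctan(121/25) ≈ 78.33°
|T| = 100 / 123.56 ≈ 0.80932
Gain = 20 log₁₀(0.80932) ≈ -1.84 dB
∠T = 0.00° − 78.33° = -78.33°

-1.8 dB, -78.3°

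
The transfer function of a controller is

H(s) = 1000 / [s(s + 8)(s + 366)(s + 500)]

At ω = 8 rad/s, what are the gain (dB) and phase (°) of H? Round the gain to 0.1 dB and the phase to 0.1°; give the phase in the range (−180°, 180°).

At s = jω = j8:
pole (s+8): 8 + j8 → |·| = √(8²+8²) = √128 ≈ 11.314, ∠ = arctan(8/8) ≈ 45.00°
pole (s+366): 366 + j8 → |·| = √(366²+8²) = √134020 ≈ 366.09, ∠ = arctan(8/366) ≈ 1.25°
pole (s+500): 500 + j8 → |·| = √(500²+8²) = √250064 ≈ 500.06, ∠ = arctan(8/500) ≈ 0.92°
pole at origin: |s| = 8, ∠ = 90.00° (in denominator)
|H| = 1000 / 1.657e+07 ≈ 6.035e-05
Gain = 20 log₁₀(6.035e-05) ≈ -84.39 dB
∠H = 0.00° − 137.17° = -137.17°

-84.4 dB, -137.2°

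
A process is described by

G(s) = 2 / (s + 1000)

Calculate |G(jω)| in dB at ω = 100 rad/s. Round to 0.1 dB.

At s = jω = j100:
pole (s+1000): 1000 + j100 → |·| = √(1000²+100²) = √1010000 ≈ 1005, ∠ = arctan(100/1000) ≈ 5.71°
|G| = 2 / 1005 ≈ 0.00199
Gain = 20 log₁₀(0.00199) ≈ -54.02 dB

-54.0 dB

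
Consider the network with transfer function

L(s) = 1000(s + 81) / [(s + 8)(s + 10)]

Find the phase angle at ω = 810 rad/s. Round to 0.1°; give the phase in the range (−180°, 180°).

-94.4°

At s = jω = j810:
zero (s+81): 81 + j810 → |·| = √(81²+810²) = √662661 ≈ 814.04, ∠ = arctan(810/81) ≈ 84.29°
pole (s+8): 8 + j810 → |·| = √(8²+810²) = √656164 ≈ 810.04, ∠ = arctan(810/8) ≈ 89.43°
pole (s+10): 10 + j810 → |·| = √(10²+810²) = √656200 ≈ 810.06, ∠ = arctan(810/10) ≈ 89.29°
∠L = 84.29° − 178.72° = -94.43°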